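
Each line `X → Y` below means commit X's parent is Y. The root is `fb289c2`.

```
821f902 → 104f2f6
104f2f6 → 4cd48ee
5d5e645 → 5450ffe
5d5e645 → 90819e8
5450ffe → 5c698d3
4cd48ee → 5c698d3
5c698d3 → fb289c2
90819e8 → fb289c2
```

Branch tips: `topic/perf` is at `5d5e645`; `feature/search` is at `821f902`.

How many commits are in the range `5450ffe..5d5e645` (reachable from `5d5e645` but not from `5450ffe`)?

Reachable from 5d5e645: {5450ffe, 5c698d3, 5d5e645, 90819e8, fb289c2}.
Reachable from 5450ffe: {5450ffe, 5c698d3, fb289c2}.
In 5d5e645's history but not 5450ffe's: {5d5e645, 90819e8} — 2 commits.

2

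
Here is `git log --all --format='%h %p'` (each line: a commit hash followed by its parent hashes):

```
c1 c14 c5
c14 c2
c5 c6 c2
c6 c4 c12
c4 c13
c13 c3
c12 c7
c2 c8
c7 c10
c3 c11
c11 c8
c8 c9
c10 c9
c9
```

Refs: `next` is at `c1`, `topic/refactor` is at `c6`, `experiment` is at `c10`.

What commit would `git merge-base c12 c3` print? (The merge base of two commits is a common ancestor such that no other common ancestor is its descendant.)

Ancestors of c12: {c10, c12, c7, c9}.
Ancestors of c3: {c11, c3, c8, c9}.
Common ancestors: {c9}.
The only common ancestor is c9, so it is the merge base.

c9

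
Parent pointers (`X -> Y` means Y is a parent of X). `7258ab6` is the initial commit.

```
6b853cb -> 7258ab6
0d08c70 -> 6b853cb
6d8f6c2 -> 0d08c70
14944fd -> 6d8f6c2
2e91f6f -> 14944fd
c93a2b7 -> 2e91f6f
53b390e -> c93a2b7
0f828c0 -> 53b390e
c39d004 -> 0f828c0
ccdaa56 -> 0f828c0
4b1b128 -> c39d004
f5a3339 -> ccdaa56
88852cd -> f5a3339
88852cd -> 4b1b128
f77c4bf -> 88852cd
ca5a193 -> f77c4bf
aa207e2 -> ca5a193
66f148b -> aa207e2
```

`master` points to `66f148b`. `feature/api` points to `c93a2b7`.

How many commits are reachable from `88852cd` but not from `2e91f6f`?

8

Reachable from 88852cd: {0d08c70, 0f828c0, 14944fd, 2e91f6f, 4b1b128, 53b390e, 6b853cb, 6d8f6c2, 7258ab6, 88852cd, c39d004, c93a2b7, ccdaa56, f5a3339}.
Reachable from 2e91f6f: {0d08c70, 14944fd, 2e91f6f, 6b853cb, 6d8f6c2, 7258ab6}.
In 88852cd's history but not 2e91f6f's: {0f828c0, 4b1b128, 53b390e, 88852cd, c39d004, c93a2b7, ccdaa56, f5a3339} — 8 commits.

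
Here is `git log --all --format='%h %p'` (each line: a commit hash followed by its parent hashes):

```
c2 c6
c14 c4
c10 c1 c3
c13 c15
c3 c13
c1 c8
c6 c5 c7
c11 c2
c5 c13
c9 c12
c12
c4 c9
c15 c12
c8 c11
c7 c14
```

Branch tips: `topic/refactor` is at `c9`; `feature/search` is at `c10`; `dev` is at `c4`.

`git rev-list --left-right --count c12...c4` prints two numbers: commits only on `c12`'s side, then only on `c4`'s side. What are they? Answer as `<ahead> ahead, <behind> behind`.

0 ahead, 2 behind

Reachable from c12: {c12}.
Reachable from c4: {c12, c4, c9}.
Only in c12's history (ahead): {} — 0.
Only in c4's history (behind): {c4, c9} — 2.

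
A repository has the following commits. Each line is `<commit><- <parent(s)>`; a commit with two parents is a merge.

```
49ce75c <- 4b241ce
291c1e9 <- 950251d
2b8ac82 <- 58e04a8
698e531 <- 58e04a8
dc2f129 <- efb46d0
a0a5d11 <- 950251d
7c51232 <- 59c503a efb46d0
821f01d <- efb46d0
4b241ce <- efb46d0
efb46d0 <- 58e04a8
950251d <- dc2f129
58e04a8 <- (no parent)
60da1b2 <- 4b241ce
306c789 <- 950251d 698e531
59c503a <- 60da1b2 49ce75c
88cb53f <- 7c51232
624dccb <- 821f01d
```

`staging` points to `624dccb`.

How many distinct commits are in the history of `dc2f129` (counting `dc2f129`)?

Walking parent pointers from dc2f129: reachable set = {58e04a8, dc2f129, efb46d0}.
That is 3 commits.

3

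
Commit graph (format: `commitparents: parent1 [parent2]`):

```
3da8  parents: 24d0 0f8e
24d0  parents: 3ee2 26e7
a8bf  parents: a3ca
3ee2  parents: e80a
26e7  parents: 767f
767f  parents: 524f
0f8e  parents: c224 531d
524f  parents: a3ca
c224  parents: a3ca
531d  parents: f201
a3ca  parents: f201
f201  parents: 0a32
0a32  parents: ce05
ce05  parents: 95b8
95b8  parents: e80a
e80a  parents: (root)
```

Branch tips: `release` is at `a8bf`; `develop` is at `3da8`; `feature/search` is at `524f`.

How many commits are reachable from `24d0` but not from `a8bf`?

5

Reachable from 24d0: {0a32, 24d0, 26e7, 3ee2, 524f, 767f, 95b8, a3ca, ce05, e80a, f201}.
Reachable from a8bf: {0a32, 95b8, a3ca, a8bf, ce05, e80a, f201}.
In 24d0's history but not a8bf's: {24d0, 26e7, 3ee2, 524f, 767f} — 5 commits.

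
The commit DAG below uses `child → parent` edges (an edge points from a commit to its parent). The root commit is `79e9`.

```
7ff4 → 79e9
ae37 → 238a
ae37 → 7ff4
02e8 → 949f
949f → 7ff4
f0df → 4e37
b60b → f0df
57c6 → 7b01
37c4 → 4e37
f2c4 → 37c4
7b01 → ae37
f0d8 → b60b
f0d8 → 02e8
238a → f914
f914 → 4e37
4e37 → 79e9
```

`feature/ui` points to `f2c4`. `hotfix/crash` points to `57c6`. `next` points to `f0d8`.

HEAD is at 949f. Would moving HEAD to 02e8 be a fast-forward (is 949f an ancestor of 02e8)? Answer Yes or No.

Yes

A fast-forward from 949f to 02e8 is possible iff 949f is an ancestor of 02e8.
Ancestors of 02e8: {02e8, 79e9, 7ff4, 949f}.
949f is among them, so fast-forward is possible.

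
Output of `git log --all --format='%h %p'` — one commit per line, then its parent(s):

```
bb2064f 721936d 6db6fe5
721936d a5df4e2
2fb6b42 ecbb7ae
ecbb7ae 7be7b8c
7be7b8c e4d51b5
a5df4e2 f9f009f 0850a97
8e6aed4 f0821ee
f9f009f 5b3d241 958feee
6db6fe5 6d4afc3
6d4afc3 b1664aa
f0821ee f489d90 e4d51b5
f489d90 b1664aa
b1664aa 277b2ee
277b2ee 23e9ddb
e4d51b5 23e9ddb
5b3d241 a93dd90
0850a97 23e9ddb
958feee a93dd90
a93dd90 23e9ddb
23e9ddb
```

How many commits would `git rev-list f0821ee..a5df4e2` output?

Reachable from a5df4e2: {0850a97, 23e9ddb, 5b3d241, 958feee, a5df4e2, a93dd90, f9f009f}.
Reachable from f0821ee: {23e9ddb, 277b2ee, b1664aa, e4d51b5, f0821ee, f489d90}.
In a5df4e2's history but not f0821ee's: {0850a97, 5b3d241, 958feee, a5df4e2, a93dd90, f9f009f} — 6 commits.

6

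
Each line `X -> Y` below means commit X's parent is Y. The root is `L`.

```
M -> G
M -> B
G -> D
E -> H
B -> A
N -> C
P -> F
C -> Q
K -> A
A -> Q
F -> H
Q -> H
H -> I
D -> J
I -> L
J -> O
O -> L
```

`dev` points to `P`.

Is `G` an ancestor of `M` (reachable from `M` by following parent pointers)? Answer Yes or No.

Ancestors of M (commits reachable by following parents): {A, B, D, G, H, I, J, L, M, O, Q}.
G is in that set, so it is an ancestor of M.

Yes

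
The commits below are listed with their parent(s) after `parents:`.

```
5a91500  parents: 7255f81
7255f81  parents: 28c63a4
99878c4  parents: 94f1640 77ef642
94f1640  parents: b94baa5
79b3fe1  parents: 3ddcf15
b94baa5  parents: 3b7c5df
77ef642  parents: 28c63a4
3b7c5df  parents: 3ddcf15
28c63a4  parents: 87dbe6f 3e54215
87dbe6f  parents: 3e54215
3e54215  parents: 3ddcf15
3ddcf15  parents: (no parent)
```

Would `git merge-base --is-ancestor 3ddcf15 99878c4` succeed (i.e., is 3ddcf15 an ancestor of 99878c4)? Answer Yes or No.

Yes

Ancestors of 99878c4 (commits reachable by following parents): {28c63a4, 3b7c5df, 3ddcf15, 3e54215, 77ef642, 87dbe6f, 94f1640, 99878c4, b94baa5}.
3ddcf15 is in that set, so it is an ancestor of 99878c4.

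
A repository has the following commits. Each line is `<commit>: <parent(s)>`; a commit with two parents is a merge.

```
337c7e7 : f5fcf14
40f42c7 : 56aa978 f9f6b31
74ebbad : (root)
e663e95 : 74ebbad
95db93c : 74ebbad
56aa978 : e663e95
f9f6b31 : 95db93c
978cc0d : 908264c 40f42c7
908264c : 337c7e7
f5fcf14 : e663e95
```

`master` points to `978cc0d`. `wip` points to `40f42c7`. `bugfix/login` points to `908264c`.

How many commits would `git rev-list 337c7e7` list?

4

Walking parent pointers from 337c7e7: reachable set = {337c7e7, 74ebbad, e663e95, f5fcf14}.
That is 4 commits.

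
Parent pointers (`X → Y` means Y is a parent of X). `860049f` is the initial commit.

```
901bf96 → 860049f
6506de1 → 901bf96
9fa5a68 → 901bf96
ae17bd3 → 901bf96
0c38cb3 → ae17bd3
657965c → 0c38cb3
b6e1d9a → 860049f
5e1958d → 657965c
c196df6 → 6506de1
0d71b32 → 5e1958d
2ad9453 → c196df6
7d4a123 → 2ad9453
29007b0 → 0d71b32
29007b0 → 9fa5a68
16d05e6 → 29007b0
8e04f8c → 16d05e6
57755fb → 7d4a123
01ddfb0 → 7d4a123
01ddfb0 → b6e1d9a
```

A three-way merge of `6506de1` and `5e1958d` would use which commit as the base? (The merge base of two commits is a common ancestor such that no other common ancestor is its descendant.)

901bf96

Ancestors of 6506de1: {6506de1, 860049f, 901bf96}.
Ancestors of 5e1958d: {0c38cb3, 5e1958d, 657965c, 860049f, 901bf96, ae17bd3}.
Common ancestors: {860049f, 901bf96}.
Among these, 901bf96 is not an ancestor of any other common ancestor — it is the merge base.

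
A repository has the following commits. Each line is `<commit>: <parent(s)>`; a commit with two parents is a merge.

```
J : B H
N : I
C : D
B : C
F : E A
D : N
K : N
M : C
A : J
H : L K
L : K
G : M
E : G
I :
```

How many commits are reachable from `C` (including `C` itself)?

Walking parent pointers from C: reachable set = {C, D, I, N}.
That is 4 commits.

4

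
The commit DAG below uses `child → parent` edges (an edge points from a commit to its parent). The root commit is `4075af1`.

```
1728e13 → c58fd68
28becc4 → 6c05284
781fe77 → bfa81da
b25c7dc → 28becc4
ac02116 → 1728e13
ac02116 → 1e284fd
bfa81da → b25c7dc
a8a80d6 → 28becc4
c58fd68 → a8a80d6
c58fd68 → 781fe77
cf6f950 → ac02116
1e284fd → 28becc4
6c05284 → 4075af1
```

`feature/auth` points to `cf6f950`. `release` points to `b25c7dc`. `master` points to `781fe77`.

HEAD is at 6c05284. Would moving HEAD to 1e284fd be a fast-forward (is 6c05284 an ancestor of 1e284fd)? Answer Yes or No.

A fast-forward from 6c05284 to 1e284fd is possible iff 6c05284 is an ancestor of 1e284fd.
Ancestors of 1e284fd: {1e284fd, 28becc4, 4075af1, 6c05284}.
6c05284 is among them, so fast-forward is possible.

Yes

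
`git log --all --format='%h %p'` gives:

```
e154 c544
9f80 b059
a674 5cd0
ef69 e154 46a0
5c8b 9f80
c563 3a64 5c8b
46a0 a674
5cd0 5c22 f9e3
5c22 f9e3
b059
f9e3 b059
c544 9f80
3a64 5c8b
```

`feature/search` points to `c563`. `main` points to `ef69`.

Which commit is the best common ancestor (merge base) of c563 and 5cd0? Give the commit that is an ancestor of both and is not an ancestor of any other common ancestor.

b059

Ancestors of c563: {3a64, 5c8b, 9f80, b059, c563}.
Ancestors of 5cd0: {5c22, 5cd0, b059, f9e3}.
Common ancestors: {b059}.
The only common ancestor is b059, so it is the merge base.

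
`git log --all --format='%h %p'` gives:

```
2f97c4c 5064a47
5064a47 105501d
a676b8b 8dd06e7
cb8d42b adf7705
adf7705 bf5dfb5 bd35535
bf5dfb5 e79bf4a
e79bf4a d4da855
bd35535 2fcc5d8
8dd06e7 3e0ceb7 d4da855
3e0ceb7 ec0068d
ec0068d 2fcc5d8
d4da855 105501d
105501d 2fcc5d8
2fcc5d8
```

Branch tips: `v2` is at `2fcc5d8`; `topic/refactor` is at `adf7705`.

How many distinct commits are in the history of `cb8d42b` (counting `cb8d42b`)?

8

Walking parent pointers from cb8d42b: reachable set = {105501d, 2fcc5d8, adf7705, bd35535, bf5dfb5, cb8d42b, d4da855, e79bf4a}.
That is 8 commits.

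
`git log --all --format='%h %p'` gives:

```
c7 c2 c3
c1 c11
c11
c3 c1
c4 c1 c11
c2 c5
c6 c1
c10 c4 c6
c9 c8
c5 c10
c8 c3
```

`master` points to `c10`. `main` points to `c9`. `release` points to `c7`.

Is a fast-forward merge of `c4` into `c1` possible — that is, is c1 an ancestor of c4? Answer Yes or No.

A fast-forward from c1 to c4 is possible iff c1 is an ancestor of c4.
Ancestors of c4: {c1, c11, c4}.
c1 is among them, so fast-forward is possible.

Yes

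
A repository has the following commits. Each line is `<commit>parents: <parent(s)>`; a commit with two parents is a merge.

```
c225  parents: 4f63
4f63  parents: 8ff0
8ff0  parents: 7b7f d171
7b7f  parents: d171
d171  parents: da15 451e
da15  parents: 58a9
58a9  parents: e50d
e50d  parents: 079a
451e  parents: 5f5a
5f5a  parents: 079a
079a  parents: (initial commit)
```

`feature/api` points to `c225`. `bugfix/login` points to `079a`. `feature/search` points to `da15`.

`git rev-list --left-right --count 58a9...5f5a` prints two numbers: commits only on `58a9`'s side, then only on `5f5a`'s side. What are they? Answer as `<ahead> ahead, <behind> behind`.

2 ahead, 1 behind

Reachable from 58a9: {079a, 58a9, e50d}.
Reachable from 5f5a: {079a, 5f5a}.
Only in 58a9's history (ahead): {58a9, e50d} — 2.
Only in 5f5a's history (behind): {5f5a} — 1.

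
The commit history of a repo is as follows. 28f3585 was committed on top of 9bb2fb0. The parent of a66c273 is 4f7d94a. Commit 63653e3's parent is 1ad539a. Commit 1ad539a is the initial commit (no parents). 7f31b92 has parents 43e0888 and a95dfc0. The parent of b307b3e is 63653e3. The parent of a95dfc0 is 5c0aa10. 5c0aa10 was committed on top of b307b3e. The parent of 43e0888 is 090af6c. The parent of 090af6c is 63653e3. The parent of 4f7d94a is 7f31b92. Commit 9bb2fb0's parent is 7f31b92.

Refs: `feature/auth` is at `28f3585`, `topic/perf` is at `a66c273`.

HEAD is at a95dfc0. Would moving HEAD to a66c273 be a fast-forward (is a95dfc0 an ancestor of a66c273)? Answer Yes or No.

A fast-forward from a95dfc0 to a66c273 is possible iff a95dfc0 is an ancestor of a66c273.
Ancestors of a66c273: {090af6c, 1ad539a, 43e0888, 4f7d94a, 5c0aa10, 63653e3, 7f31b92, a66c273, a95dfc0, b307b3e}.
a95dfc0 is among them, so fast-forward is possible.

Yes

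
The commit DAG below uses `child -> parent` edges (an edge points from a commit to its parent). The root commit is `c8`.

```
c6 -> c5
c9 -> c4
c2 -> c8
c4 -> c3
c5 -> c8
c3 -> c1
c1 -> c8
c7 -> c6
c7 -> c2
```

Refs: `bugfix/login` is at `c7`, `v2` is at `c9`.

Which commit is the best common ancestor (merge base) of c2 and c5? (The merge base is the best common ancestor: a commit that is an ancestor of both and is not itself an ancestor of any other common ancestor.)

Ancestors of c2: {c2, c8}.
Ancestors of c5: {c5, c8}.
Common ancestors: {c8}.
The only common ancestor is c8, so it is the merge base.

c8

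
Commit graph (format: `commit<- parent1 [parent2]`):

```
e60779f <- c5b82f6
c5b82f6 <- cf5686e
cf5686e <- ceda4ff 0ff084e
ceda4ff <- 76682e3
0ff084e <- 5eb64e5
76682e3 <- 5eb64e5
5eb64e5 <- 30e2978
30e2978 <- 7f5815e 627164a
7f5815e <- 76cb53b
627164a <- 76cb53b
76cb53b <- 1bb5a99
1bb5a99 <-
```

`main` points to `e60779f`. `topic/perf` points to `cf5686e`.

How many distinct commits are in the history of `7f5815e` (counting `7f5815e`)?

3

Walking parent pointers from 7f5815e: reachable set = {1bb5a99, 76cb53b, 7f5815e}.
That is 3 commits.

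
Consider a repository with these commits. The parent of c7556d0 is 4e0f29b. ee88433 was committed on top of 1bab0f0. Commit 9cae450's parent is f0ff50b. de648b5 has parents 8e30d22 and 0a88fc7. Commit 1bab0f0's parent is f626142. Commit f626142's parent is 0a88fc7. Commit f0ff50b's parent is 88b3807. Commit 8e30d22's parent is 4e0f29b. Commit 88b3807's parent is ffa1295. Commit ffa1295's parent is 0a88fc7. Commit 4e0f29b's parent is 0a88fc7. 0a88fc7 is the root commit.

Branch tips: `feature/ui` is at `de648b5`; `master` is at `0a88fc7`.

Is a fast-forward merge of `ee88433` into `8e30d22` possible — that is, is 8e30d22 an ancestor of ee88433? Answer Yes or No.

No

A fast-forward from 8e30d22 to ee88433 is possible iff 8e30d22 is an ancestor of ee88433.
Ancestors of ee88433: {0a88fc7, 1bab0f0, ee88433, f626142}.
8e30d22 is not among them, so fast-forward is not possible.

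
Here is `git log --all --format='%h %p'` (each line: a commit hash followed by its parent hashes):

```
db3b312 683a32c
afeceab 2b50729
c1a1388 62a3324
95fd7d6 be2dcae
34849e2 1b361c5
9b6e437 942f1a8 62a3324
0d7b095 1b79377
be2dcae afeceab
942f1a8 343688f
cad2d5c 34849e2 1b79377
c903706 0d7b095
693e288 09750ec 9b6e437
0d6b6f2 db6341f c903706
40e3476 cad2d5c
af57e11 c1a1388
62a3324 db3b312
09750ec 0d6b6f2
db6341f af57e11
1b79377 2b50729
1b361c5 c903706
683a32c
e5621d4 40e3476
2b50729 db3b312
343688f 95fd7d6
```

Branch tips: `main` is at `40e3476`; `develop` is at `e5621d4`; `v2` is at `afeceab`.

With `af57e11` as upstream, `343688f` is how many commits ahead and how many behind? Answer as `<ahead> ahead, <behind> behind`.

Reachable from 343688f: {2b50729, 343688f, 683a32c, 95fd7d6, afeceab, be2dcae, db3b312}.
Reachable from af57e11: {62a3324, 683a32c, af57e11, c1a1388, db3b312}.
Only in 343688f's history (ahead): {2b50729, 343688f, 95fd7d6, afeceab, be2dcae} — 5.
Only in af57e11's history (behind): {62a3324, af57e11, c1a1388} — 3.

5 ahead, 3 behind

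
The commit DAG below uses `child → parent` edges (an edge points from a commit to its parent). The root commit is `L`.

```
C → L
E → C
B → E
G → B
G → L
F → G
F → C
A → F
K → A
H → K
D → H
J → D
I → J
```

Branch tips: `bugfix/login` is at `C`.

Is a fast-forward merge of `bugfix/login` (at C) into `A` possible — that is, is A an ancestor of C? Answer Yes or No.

No

A fast-forward from A to C is possible iff A is an ancestor of C.
Ancestors of C: {C, L}.
A is not among them, so fast-forward is not possible.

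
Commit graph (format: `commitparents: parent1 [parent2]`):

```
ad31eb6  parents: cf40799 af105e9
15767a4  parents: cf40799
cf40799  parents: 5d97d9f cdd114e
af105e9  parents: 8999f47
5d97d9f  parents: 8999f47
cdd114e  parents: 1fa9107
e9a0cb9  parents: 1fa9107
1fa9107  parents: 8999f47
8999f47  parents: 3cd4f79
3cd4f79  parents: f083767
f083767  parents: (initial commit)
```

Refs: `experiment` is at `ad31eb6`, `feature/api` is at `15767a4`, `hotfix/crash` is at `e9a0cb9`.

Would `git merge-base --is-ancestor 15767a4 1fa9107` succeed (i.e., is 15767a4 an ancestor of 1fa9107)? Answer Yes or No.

Ancestors of 1fa9107: {1fa9107, 3cd4f79, 8999f47, f083767}.
15767a4 is not in that set, so it is not an ancestor of 1fa9107.

No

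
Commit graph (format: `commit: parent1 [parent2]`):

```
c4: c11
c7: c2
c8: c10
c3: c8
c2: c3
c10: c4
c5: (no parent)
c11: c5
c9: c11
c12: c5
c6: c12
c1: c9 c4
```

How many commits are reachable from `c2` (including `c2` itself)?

7

Walking parent pointers from c2: reachable set = {c10, c11, c2, c3, c4, c5, c8}.
That is 7 commits.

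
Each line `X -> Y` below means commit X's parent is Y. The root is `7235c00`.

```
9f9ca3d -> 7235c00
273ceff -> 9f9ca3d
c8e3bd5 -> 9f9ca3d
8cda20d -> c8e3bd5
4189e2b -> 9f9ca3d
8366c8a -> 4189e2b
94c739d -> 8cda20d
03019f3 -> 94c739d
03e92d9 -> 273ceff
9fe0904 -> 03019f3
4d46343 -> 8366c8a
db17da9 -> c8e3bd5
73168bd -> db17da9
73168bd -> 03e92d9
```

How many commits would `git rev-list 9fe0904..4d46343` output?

Reachable from 4d46343: {4189e2b, 4d46343, 7235c00, 8366c8a, 9f9ca3d}.
Reachable from 9fe0904: {03019f3, 7235c00, 8cda20d, 94c739d, 9f9ca3d, 9fe0904, c8e3bd5}.
In 4d46343's history but not 9fe0904's: {4189e2b, 4d46343, 8366c8a} — 3 commits.

3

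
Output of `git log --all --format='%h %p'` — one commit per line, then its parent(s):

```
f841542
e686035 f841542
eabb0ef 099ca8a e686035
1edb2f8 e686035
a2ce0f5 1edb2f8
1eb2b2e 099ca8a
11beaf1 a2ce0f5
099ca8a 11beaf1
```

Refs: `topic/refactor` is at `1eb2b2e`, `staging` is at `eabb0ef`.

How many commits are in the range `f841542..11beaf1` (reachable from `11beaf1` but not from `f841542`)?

Reachable from 11beaf1: {11beaf1, 1edb2f8, a2ce0f5, e686035, f841542}.
Reachable from f841542: {f841542}.
In 11beaf1's history but not f841542's: {11beaf1, 1edb2f8, a2ce0f5, e686035} — 4 commits.

4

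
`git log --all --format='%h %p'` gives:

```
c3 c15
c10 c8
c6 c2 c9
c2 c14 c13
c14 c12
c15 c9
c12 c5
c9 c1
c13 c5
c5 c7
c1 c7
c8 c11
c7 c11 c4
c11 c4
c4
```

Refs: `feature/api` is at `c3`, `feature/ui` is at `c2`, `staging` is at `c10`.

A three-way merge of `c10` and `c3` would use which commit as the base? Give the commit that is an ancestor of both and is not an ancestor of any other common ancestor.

c11

Ancestors of c10: {c10, c11, c4, c8}.
Ancestors of c3: {c1, c11, c15, c3, c4, c7, c9}.
Common ancestors: {c11, c4}.
Among these, c11 is not an ancestor of any other common ancestor — it is the merge base.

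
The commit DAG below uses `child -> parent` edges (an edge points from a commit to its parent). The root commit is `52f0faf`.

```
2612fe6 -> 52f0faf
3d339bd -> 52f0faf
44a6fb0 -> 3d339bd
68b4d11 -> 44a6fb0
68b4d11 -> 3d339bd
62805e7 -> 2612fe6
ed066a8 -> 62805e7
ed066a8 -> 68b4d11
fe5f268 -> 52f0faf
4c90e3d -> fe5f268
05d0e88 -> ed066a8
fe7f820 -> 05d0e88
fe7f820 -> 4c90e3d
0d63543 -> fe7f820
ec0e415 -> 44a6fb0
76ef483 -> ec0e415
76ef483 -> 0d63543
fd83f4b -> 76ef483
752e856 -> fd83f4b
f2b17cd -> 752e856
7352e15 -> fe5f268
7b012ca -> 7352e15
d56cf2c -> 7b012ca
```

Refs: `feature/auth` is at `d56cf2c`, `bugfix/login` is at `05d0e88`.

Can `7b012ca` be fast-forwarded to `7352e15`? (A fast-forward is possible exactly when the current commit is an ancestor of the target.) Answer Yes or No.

A fast-forward from 7b012ca to 7352e15 is possible iff 7b012ca is an ancestor of 7352e15.
Ancestors of 7352e15: {52f0faf, 7352e15, fe5f268}.
7b012ca is not among them, so fast-forward is not possible.

No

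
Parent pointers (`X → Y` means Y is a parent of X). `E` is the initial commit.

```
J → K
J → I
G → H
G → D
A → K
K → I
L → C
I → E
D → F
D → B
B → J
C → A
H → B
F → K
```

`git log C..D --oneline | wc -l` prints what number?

Reachable from D: {B, D, E, F, I, J, K}.
Reachable from C: {A, C, E, I, K}.
In D's history but not C's: {B, D, F, J} — 4 commits.

4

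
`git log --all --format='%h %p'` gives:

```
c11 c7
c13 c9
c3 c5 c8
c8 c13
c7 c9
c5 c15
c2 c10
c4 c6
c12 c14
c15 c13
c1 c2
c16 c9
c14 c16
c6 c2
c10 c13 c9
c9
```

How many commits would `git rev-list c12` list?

4

Walking parent pointers from c12: reachable set = {c12, c14, c16, c9}.
That is 4 commits.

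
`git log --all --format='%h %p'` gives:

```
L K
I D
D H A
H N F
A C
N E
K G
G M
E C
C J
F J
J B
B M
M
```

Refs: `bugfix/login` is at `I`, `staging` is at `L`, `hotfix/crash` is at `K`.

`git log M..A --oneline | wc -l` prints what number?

Reachable from A: {A, B, C, J, M}.
Reachable from M: {M}.
In A's history but not M's: {A, B, C, J} — 4 commits.

4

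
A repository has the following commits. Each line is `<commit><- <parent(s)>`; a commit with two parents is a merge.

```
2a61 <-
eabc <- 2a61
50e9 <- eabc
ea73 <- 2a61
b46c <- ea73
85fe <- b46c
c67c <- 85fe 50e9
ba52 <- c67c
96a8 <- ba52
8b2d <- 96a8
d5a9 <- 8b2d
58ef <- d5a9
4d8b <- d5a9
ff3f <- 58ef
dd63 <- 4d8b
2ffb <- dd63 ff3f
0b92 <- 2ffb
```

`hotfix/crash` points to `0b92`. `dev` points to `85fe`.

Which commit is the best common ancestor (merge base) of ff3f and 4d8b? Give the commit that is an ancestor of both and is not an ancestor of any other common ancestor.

Ancestors of ff3f: {2a61, 50e9, 58ef, 85fe, 8b2d, 96a8, b46c, ba52, c67c, d5a9, ea73, eabc, ff3f}.
Ancestors of 4d8b: {2a61, 4d8b, 50e9, 85fe, 8b2d, 96a8, b46c, ba52, c67c, d5a9, ea73, eabc}.
Common ancestors: {2a61, 50e9, 85fe, 8b2d, 96a8, b46c, ba52, c67c, d5a9, ea73, eabc}.
Among these, d5a9 is not an ancestor of any other common ancestor — it is the merge base.

d5a9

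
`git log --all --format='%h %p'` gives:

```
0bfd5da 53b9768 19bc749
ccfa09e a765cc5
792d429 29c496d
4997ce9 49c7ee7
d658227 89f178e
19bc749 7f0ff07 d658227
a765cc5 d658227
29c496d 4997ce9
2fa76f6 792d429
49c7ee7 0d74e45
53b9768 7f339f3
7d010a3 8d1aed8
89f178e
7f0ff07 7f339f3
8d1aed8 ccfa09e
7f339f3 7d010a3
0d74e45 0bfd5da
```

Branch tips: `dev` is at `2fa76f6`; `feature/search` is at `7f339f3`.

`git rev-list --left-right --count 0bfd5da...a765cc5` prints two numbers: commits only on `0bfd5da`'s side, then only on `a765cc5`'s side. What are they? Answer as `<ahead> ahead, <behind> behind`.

Reachable from 0bfd5da: {0bfd5da, 19bc749, 53b9768, 7d010a3, 7f0ff07, 7f339f3, 89f178e, 8d1aed8, a765cc5, ccfa09e, d658227}.
Reachable from a765cc5: {89f178e, a765cc5, d658227}.
Only in 0bfd5da's history (ahead): {0bfd5da, 19bc749, 53b9768, 7d010a3, 7f0ff07, 7f339f3, 8d1aed8, ccfa09e} — 8.
Only in a765cc5's history (behind): {} — 0.

8 ahead, 0 behind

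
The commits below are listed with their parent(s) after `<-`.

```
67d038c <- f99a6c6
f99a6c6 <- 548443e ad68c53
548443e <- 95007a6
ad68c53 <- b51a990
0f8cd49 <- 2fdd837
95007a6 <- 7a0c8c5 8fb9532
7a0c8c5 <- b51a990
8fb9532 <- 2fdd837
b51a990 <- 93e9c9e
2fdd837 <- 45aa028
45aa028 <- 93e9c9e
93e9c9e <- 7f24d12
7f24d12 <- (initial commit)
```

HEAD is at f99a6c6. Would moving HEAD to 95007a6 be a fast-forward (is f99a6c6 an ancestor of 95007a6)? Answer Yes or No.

A fast-forward from f99a6c6 to 95007a6 is possible iff f99a6c6 is an ancestor of 95007a6.
Ancestors of 95007a6: {2fdd837, 45aa028, 7a0c8c5, 7f24d12, 8fb9532, 93e9c9e, 95007a6, b51a990}.
f99a6c6 is not among them, so fast-forward is not possible.

No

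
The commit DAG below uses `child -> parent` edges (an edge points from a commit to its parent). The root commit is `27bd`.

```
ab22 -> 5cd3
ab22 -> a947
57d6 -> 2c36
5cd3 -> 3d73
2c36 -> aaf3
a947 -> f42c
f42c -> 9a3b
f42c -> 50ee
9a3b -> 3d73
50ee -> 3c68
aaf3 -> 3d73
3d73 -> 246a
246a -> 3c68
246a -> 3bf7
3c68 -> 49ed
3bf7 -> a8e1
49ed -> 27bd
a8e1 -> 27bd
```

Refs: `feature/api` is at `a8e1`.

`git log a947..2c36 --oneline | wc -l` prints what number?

Reachable from 2c36: {246a, 27bd, 2c36, 3bf7, 3c68, 3d73, 49ed, a8e1, aaf3}.
Reachable from a947: {246a, 27bd, 3bf7, 3c68, 3d73, 49ed, 50ee, 9a3b, a8e1, a947, f42c}.
In 2c36's history but not a947's: {2c36, aaf3} — 2 commits.

2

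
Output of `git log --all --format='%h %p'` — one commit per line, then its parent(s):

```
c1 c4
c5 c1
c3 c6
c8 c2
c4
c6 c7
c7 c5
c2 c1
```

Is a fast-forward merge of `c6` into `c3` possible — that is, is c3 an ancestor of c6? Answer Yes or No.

No

A fast-forward from c3 to c6 is possible iff c3 is an ancestor of c6.
Ancestors of c6: {c1, c4, c5, c6, c7}.
c3 is not among them, so fast-forward is not possible.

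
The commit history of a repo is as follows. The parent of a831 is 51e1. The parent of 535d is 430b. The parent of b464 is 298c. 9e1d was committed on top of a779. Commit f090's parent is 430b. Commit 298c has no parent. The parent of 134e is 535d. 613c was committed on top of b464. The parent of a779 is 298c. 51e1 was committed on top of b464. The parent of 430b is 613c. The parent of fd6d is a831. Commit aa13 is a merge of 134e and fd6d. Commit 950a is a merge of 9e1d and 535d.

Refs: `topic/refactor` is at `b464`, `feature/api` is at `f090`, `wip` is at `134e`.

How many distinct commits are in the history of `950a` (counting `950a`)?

8

Walking parent pointers from 950a: reachable set = {298c, 430b, 535d, 613c, 950a, 9e1d, a779, b464}.
That is 8 commits.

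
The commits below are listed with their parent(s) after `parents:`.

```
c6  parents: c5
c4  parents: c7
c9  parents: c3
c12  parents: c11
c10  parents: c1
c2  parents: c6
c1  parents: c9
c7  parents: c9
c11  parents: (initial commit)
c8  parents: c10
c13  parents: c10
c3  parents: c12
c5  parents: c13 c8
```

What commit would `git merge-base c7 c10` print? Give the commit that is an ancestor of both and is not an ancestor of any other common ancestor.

Ancestors of c7: {c11, c12, c3, c7, c9}.
Ancestors of c10: {c1, c10, c11, c12, c3, c9}.
Common ancestors: {c11, c12, c3, c9}.
Among these, c9 is not an ancestor of any other common ancestor — it is the merge base.

c9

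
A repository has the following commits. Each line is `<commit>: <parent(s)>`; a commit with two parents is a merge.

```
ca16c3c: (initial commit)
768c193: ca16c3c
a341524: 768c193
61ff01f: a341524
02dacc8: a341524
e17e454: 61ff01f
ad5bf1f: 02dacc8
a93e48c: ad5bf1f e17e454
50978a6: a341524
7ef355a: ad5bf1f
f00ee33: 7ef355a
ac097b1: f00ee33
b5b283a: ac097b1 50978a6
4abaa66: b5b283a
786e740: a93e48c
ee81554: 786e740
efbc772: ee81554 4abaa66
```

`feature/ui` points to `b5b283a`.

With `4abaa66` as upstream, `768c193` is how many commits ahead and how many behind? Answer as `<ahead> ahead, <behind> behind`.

0 ahead, 9 behind

Reachable from 768c193: {768c193, ca16c3c}.
Reachable from 4abaa66: {02dacc8, 4abaa66, 50978a6, 768c193, 7ef355a, a341524, ac097b1, ad5bf1f, b5b283a, ca16c3c, f00ee33}.
Only in 768c193's history (ahead): {} — 0.
Only in 4abaa66's history (behind): {02dacc8, 4abaa66, 50978a6, 7ef355a, a341524, ac097b1, ad5bf1f, b5b283a, f00ee33} — 9.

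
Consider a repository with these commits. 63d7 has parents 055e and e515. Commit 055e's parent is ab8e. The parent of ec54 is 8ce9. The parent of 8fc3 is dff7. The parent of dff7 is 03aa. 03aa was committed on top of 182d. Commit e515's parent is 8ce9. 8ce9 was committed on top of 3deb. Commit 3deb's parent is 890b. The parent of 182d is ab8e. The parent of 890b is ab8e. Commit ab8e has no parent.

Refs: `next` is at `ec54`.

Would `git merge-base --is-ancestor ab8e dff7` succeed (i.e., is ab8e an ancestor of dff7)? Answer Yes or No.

Yes

Ancestors of dff7 (commits reachable by following parents): {03aa, 182d, ab8e, dff7}.
ab8e is in that set, so it is an ancestor of dff7.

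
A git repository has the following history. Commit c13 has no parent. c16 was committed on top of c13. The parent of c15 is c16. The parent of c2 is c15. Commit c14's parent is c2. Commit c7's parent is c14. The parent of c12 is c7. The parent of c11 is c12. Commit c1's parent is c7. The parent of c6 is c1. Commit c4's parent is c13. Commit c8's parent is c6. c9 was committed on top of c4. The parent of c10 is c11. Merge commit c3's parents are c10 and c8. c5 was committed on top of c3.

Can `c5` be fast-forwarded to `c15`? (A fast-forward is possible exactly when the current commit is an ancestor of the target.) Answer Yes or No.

No

A fast-forward from c5 to c15 is possible iff c5 is an ancestor of c15.
Ancestors of c15: {c13, c15, c16}.
c5 is not among them, so fast-forward is not possible.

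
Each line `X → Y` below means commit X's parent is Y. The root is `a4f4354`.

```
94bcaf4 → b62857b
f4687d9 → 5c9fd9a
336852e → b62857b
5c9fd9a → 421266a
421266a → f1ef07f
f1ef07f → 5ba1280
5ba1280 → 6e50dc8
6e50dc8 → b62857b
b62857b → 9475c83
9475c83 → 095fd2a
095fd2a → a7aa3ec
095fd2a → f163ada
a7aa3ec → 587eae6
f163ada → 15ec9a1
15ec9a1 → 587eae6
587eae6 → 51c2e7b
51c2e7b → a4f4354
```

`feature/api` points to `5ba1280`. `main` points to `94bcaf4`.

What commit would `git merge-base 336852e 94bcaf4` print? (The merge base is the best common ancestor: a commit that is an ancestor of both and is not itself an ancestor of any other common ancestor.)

b62857b

Ancestors of 336852e: {095fd2a, 15ec9a1, 336852e, 51c2e7b, 587eae6, 9475c83, a4f4354, a7aa3ec, b62857b, f163ada}.
Ancestors of 94bcaf4: {095fd2a, 15ec9a1, 51c2e7b, 587eae6, 9475c83, 94bcaf4, a4f4354, a7aa3ec, b62857b, f163ada}.
Common ancestors: {095fd2a, 15ec9a1, 51c2e7b, 587eae6, 9475c83, a4f4354, a7aa3ec, b62857b, f163ada}.
Among these, b62857b is not an ancestor of any other common ancestor — it is the merge base.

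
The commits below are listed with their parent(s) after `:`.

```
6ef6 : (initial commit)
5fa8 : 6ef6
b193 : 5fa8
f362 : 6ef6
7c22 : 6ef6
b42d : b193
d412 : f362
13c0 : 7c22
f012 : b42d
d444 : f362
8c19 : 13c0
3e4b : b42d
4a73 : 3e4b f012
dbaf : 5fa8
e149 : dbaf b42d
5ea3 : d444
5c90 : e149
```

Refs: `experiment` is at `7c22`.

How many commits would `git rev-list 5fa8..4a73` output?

Reachable from 4a73: {3e4b, 4a73, 5fa8, 6ef6, b193, b42d, f012}.
Reachable from 5fa8: {5fa8, 6ef6}.
In 4a73's history but not 5fa8's: {3e4b, 4a73, b193, b42d, f012} — 5 commits.

5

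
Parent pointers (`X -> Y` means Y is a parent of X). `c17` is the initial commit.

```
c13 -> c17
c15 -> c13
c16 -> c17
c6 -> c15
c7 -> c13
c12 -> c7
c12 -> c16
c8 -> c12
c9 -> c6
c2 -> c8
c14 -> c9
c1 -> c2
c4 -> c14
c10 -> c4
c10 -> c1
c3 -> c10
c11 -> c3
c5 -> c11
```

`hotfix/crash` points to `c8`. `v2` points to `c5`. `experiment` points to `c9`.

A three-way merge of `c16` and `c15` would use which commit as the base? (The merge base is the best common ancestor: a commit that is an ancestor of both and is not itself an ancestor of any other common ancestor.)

c17

Ancestors of c16: {c16, c17}.
Ancestors of c15: {c13, c15, c17}.
Common ancestors: {c17}.
The only common ancestor is c17, so it is the merge base.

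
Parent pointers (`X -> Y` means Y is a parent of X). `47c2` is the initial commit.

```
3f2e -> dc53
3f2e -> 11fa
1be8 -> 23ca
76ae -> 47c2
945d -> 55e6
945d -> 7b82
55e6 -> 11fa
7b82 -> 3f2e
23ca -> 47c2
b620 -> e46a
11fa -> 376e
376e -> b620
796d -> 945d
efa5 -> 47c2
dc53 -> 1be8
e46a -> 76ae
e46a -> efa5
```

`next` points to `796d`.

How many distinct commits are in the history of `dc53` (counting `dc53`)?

4

Walking parent pointers from dc53: reachable set = {1be8, 23ca, 47c2, dc53}.
That is 4 commits.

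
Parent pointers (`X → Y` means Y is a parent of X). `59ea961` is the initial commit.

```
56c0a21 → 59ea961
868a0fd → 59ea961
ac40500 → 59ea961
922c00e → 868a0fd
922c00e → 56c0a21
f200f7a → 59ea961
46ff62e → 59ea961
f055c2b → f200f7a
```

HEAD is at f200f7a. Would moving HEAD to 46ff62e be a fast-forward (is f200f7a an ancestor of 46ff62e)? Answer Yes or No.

No

A fast-forward from f200f7a to 46ff62e is possible iff f200f7a is an ancestor of 46ff62e.
Ancestors of 46ff62e: {46ff62e, 59ea961}.
f200f7a is not among them, so fast-forward is not possible.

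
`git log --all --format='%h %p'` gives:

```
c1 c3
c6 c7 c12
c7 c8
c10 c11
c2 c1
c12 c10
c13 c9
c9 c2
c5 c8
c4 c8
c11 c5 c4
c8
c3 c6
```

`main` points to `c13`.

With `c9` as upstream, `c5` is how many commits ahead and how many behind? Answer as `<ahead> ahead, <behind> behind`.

0 ahead, 10 behind

Reachable from c5: {c5, c8}.
Reachable from c9: {c1, c10, c11, c12, c2, c3, c4, c5, c6, c7, c8, c9}.
Only in c5's history (ahead): {} — 0.
Only in c9's history (behind): {c1, c10, c11, c12, c2, c3, c4, c6, c7, c9} — 10.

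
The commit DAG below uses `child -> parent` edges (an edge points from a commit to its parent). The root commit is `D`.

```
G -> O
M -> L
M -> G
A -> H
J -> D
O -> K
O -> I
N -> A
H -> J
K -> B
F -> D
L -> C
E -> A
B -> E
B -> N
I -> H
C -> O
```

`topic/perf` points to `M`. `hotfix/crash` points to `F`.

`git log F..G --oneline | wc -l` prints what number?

10

Reachable from G: {A, B, D, E, G, H, I, J, K, N, O}.
Reachable from F: {D, F}.
In G's history but not F's: {A, B, E, G, H, I, J, K, N, O} — 10 commits.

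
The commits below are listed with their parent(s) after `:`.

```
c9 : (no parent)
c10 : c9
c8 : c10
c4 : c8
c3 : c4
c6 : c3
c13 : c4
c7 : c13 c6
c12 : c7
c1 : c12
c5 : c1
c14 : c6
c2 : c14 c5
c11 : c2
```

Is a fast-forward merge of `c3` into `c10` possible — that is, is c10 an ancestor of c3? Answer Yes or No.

A fast-forward from c10 to c3 is possible iff c10 is an ancestor of c3.
Ancestors of c3: {c10, c3, c4, c8, c9}.
c10 is among them, so fast-forward is possible.

Yes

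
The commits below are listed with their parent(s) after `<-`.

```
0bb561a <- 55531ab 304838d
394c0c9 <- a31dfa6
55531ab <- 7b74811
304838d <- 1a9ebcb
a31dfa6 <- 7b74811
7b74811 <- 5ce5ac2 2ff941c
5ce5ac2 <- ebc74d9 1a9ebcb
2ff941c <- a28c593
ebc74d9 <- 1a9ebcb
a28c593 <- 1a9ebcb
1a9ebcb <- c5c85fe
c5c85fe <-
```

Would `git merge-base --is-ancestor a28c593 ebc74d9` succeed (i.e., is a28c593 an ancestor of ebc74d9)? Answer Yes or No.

No

Ancestors of ebc74d9: {1a9ebcb, c5c85fe, ebc74d9}.
a28c593 is not in that set, so it is not an ancestor of ebc74d9.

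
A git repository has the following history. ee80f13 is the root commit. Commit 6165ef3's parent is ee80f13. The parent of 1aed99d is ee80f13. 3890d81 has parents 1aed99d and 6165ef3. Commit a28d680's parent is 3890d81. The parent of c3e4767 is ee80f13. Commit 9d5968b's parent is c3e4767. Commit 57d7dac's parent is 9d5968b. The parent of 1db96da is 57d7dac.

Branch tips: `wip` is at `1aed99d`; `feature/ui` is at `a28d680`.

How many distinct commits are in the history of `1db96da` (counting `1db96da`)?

Walking parent pointers from 1db96da: reachable set = {1db96da, 57d7dac, 9d5968b, c3e4767, ee80f13}.
That is 5 commits.

5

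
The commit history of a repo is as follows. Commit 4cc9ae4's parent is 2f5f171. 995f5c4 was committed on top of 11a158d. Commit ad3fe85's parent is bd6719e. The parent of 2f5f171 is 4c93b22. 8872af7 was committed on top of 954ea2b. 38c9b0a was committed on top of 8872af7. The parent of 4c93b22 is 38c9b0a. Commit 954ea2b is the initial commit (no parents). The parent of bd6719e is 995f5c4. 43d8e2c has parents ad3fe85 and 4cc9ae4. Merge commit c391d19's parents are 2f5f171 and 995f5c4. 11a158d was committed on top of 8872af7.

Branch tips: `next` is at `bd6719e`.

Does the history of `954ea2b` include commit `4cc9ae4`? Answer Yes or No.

No

Ancestors of 954ea2b: {954ea2b}.
4cc9ae4 is not in that set, so it is not an ancestor of 954ea2b.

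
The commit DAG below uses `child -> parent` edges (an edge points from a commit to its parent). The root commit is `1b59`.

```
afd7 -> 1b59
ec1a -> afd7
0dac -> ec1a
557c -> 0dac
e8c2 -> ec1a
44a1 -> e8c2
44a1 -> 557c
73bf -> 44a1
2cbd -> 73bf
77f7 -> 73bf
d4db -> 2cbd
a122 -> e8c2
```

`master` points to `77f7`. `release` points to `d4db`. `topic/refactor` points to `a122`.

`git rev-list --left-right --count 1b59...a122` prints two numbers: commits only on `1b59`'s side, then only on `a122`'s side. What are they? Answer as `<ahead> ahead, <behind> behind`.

0 ahead, 4 behind

Reachable from 1b59: {1b59}.
Reachable from a122: {1b59, a122, afd7, e8c2, ec1a}.
Only in 1b59's history (ahead): {} — 0.
Only in a122's history (behind): {a122, afd7, e8c2, ec1a} — 4.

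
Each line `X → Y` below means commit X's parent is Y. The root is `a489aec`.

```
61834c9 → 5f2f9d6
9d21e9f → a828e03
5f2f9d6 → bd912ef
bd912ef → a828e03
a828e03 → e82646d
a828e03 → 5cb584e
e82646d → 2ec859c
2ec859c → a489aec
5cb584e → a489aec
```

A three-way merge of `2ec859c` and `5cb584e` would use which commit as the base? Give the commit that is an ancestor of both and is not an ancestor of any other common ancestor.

a489aec

Ancestors of 2ec859c: {2ec859c, a489aec}.
Ancestors of 5cb584e: {5cb584e, a489aec}.
Common ancestors: {a489aec}.
The only common ancestor is a489aec, so it is the merge base.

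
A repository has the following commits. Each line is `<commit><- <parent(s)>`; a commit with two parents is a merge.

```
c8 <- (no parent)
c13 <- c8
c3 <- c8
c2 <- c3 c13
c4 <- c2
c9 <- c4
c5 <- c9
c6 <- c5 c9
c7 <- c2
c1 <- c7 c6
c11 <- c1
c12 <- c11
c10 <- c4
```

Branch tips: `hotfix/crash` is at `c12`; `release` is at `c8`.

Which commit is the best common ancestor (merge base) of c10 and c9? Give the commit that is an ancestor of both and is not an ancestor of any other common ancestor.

c4

Ancestors of c10: {c10, c13, c2, c3, c4, c8}.
Ancestors of c9: {c13, c2, c3, c4, c8, c9}.
Common ancestors: {c13, c2, c3, c4, c8}.
Among these, c4 is not an ancestor of any other common ancestor — it is the merge base.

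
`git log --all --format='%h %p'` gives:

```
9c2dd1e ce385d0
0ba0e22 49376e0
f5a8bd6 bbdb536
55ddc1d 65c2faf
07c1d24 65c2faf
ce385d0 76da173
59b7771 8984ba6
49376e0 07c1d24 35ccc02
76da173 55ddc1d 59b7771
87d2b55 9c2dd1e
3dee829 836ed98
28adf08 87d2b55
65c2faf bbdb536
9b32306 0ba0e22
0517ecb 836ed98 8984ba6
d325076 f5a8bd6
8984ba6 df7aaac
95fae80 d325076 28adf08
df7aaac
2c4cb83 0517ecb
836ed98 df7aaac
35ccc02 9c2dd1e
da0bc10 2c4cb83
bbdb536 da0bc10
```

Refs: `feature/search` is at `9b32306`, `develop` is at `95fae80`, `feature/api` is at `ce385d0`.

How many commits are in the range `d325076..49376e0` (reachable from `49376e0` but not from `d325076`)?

9

Reachable from 49376e0: {0517ecb, 07c1d24, 2c4cb83, 35ccc02, 49376e0, 55ddc1d, 59b7771, 65c2faf, 76da173, 836ed98, 8984ba6, 9c2dd1e, bbdb536, ce385d0, da0bc10, df7aaac}.
Reachable from d325076: {0517ecb, 2c4cb83, 836ed98, 8984ba6, bbdb536, d325076, da0bc10, df7aaac, f5a8bd6}.
In 49376e0's history but not d325076's: {07c1d24, 35ccc02, 49376e0, 55ddc1d, 59b7771, 65c2faf, 76da173, 9c2dd1e, ce385d0} — 9 commits.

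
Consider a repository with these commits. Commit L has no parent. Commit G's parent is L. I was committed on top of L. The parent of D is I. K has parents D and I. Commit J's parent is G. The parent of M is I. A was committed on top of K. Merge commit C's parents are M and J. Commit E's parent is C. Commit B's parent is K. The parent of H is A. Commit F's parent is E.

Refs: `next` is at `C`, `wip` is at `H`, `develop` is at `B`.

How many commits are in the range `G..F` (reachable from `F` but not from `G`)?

6

Reachable from F: {C, E, F, G, I, J, L, M}.
Reachable from G: {G, L}.
In F's history but not G's: {C, E, F, I, J, M} — 6 commits.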